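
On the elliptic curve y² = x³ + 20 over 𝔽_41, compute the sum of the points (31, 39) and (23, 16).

(10, 6)

(31, 39) + (23, 16). λ = (16 - 39)/(23 - 31) ≡ 18/33 mod 41. 33⁻¹ ≡ 5 (mod 41), so λ ≡ 8.
  x = λ² - 31 - 23 = 64 - 54 ≡ 10; y = λ·(31 - 10) - 39 ≡ 6. → (10, 6)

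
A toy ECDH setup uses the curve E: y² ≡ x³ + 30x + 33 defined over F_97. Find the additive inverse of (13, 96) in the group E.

(13, 1)

-(13, 96) = (13, -96 mod 97) = (13, 1).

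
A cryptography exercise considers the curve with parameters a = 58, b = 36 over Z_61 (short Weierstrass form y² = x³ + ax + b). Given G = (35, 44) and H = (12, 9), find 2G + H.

(59, 41)

First 2G:
Repeated addition: build up to 2G.
2G: tangent at (35, 44): λ = (3·35² + 58)/(2·44) ≡ 12/27. 27⁻¹ ≡ 52 (mod 61) since 27·52 = 1404 ≡ 1, so λ ≡ 12·52 ≡ 14.
  x = λ² - 35 - 35 = 196 - 70 ≡ 4; y = λ·(35 - 4) - 44 ≡ 24. → (4, 24)
2G = (4, 24).
Finally 2G + H:
(4, 24) + (12, 9). λ = (9 - 24)/(12 - 4) ≡ 46/8 mod 61. 8⁻¹ ≡ 23 (mod 61) since 8·23 = 184 ≡ 1, so λ ≡ 21.
  x = λ² - 4 - 12 = 441 - 16 ≡ 59; y = λ·(4 - 59) - 24 ≡ 41. → (59, 41)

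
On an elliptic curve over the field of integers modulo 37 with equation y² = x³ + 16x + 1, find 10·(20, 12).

(18, 33)

Write G = (20, 12).
Double-and-add on 10 = (1010)₂. Start with G = (20, 12) for the leading 1-bit.
double: tangent at (20, 12): λ = (3·20² + 16)/(2·12) ≡ 32/24. 24⁻¹ ≡ 17 (mod 37), so λ ≡ 32·17 ≡ 26.
  x = λ² - 20 - 20 = 676 - 40 ≡ 7; y = λ·(20 - 7) - 12 ≡ 30. → (7, 30)
double: tangent at (7, 30): λ = (3·7² + 16)/(2·30) ≡ 15/23. 23⁻¹ ≡ 29 (mod 37), so λ ≡ 15·29 ≡ 28.
  x = λ² - 7 - 7 = 784 - 14 ≡ 30; y = λ·(7 - 30) - 30 ≡ 29. → (30, 29)
add G: (30, 29) + (20, 12). λ = (12 - 29)/(20 - 30) ≡ 20/27 mod 37. 27⁻¹ ≡ 11 (mod 37), so λ ≡ 35.
  x = λ² - 30 - 20 = 1225 - 50 ≡ 28; y = λ·(30 - 28) - 29 ≡ 4. → (28, 4)
double: tangent at (28, 4): λ = (3·28² + 16)/(2·4) ≡ 0/8. 8⁻¹ ≡ 14 (mod 37) since 8·14 = 112 ≡ 1, so λ ≡ 0·14 ≡ 0.
  x = λ² - 28 - 28 = 0 - 56 ≡ 18; y = λ·(28 - 18) - 4 ≡ 33. → (18, 33)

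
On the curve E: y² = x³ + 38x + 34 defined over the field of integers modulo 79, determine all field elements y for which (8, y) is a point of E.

x³ + 38x + 34 = 850 ≡ 60 (mod 79).
60 is a non-residue mod 79; no y exists.

none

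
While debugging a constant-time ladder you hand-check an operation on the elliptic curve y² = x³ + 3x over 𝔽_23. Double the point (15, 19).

(1, 2)

tangent at (15, 19): λ = (3·15² + 3)/(2·19) ≡ 11/15. 15⁻¹ ≡ 20 (mod 23), so λ ≡ 11·20 ≡ 13.
  x = λ² - 15 - 15 = 169 - 30 ≡ 1; y = λ·(15 - 1) - 19 ≡ 2. → (1, 2)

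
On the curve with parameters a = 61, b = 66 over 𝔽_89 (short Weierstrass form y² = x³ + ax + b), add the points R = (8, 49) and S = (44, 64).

(8, 49) + (44, 64). λ = (64 - 49)/(44 - 8) ≡ 15/36 mod 89. 36⁻¹ ≡ 47 (mod 89) since 36·47 = 1692 ≡ 1, so λ ≡ 82.
  x = λ² - 8 - 44 = 6724 - 52 ≡ 86; y = λ·(8 - 86) - 49 ≡ 52. → (86, 52)

(86, 52)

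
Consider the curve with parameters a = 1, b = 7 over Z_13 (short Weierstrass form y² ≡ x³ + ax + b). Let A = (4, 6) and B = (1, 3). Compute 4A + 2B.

(2, 11)

First 4A:
Repeated addition: build up to 4A.
2A: tangent at (4, 6): λ = (3·4² + 1)/(2·6) ≡ 10/12. 12⁻¹ ≡ 12 (mod 13) since 12·12 = 144 ≡ 1, so λ ≡ 10·12 ≡ 3.
  x = λ² - 4 - 4 = 9 - 8 ≡ 1; y = λ·(4 - 1) - 6 ≡ 3. → (1, 3)
3A: (1, 3) + (4, 6). λ = (6 - 3)/(4 - 1) ≡ 3/3 mod 13. 3⁻¹ ≡ 9 (mod 13), so λ ≡ 1.
  x = λ² - 1 - 4 = 1 - 5 ≡ 9; y = λ·(1 - 9) - 3 ≡ 2. → (9, 2)
4A: (9, 2) + (4, 6). λ = (6 - 2)/(4 - 9) ≡ 4/8 mod 13. 8⁻¹ ≡ 5 (mod 13), so λ ≡ 7.
  x = λ² - 9 - 4 = 49 - 13 ≡ 10; y = λ·(9 - 10) - 2 ≡ 4. → (10, 4)
4A = (10, 4).
Next 2B:
Repeated addition: build up to 2B.
2B: tangent at (1, 3): λ = (3·1² + 1)/(2·3) ≡ 4/6. 6⁻¹ ≡ 11 (mod 13), so λ ≡ 4·11 ≡ 5.
  x = λ² - 1 - 1 = 25 - 2 ≡ 10; y = λ·(1 - 10) - 3 ≡ 4. → (10, 4)
2B = (10, 4).
Finally 4A + 2B:
tangent at (10, 4): λ = (3·10² + 1)/(2·4) ≡ 2/8. 8⁻¹ ≡ 5 (mod 13), so λ ≡ 2·5 ≡ 10.
  x = λ² - 10 - 10 = 100 - 20 ≡ 2; y = λ·(10 - 2) - 4 ≡ 11. → (2, 11)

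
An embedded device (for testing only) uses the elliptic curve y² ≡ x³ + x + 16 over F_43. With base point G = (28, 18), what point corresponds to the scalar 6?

(17, 42)

Repeated addition: build up to 6G.
2G: tangent at (28, 18): λ = (3·28² + 1)/(2·18) ≡ 31/36. 36⁻¹ ≡ 6 (mod 43), so λ ≡ 31·6 ≡ 14.
  x = λ² - 28 - 28 = 196 - 56 ≡ 11; y = λ·(28 - 11) - 18 ≡ 5. → (11, 5)
3G: (11, 5) + (28, 18). λ = (18 - 5)/(28 - 11) ≡ 13/17 mod 43. 17⁻¹ ≡ 38 (mod 43) since 17·38 = 646 ≡ 1, so λ ≡ 21.
  x = λ² - 11 - 28 = 441 - 39 ≡ 15; y = λ·(11 - 15) - 5 ≡ 40. → (15, 40)
4G: (15, 40) + (28, 18). λ = (18 - 40)/(28 - 15) ≡ 21/13 mod 43. 13⁻¹ ≡ 10 (mod 43), so λ ≡ 38.
  x = λ² - 15 - 28 = 1444 - 43 ≡ 25; y = λ·(15 - 25) - 40 ≡ 10. → (25, 10)
5G: (25, 10) + (28, 18). λ = (18 - 10)/(28 - 25) ≡ 8/3 mod 43. 3⁻¹ ≡ 29 (mod 43), so λ ≡ 17.
  x = λ² - 25 - 28 = 289 - 53 ≡ 21; y = λ·(25 - 21) - 10 ≡ 15. → (21, 15)
6G: (21, 15) + (28, 18). λ = (18 - 15)/(28 - 21) ≡ 3/7 mod 43. 7⁻¹ ≡ 37 (mod 43), so λ ≡ 25.
  x = λ² - 21 - 28 = 625 - 49 ≡ 17; y = λ·(21 - 17) - 15 ≡ 42. → (17, 42)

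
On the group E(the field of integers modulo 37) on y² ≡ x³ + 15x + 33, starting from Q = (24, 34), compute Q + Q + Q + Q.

(10, 31)

Repeated addition: build up to 4Q.
2Q: tangent at (24, 34): λ = (3·24² + 15)/(2·34) ≡ 4/31. 31⁻¹ ≡ 6 (mod 37), so λ ≡ 4·6 ≡ 24.
  x = λ² - 24 - 24 = 576 - 48 ≡ 10; y = λ·(24 - 10) - 34 ≡ 6. → (10, 6)
3Q: (10, 6) + (24, 34). λ = (34 - 6)/(24 - 10) ≡ 28/14 mod 37. 14⁻¹ ≡ 8 (mod 37), so λ ≡ 2.
  x = λ² - 10 - 24 = 4 - 34 ≡ 7; y = λ·(10 - 7) - 6 ≡ 0. → (7, 0)
4Q: (7, 0) + (24, 34). λ = (34 - 0)/(24 - 7) ≡ 34/17 mod 37. 17⁻¹ ≡ 24 (mod 37), so λ ≡ 2.
  x = λ² - 7 - 24 = 4 - 31 ≡ 10; y = λ·(7 - 10) - 0 ≡ 31. → (10, 31)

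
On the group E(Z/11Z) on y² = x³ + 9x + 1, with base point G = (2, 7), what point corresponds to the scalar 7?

(2, 4)

Repeated addition: build up to 7G.
2G: tangent at (2, 7): λ = (3·2² + 9)/(2·7) ≡ 10/3. 3⁻¹ ≡ 4 (mod 11), so λ ≡ 10·4 ≡ 7.
  x = λ² - 2 - 2 = 49 - 4 ≡ 1; y = λ·(2 - 1) - 7 ≡ 0. → (1, 0)
3G: (1, 0) + (2, 7). λ = (7 - 0)/(2 - 1) ≡ 7/1 mod 11. 1⁻¹ ≡ 1 (mod 11), so λ ≡ 7.
  x = λ² - 1 - 2 = 49 - 3 ≡ 2; y = λ·(1 - 2) - 0 ≡ 4. → (2, 4)
4G: (2, 4) + (2, 7): same x and y₁ ≡ -y₂, so the sum is 𝒪.
5G: 𝒪 + (2, 7) = (2, 7) (identity).
6G: tangent at (2, 7): λ = (3·2² + 9)/(2·7) ≡ 10/3. 3⁻¹ ≡ 4 (mod 11), so λ ≡ 10·4 ≡ 7.
  x = λ² - 2 - 2 = 49 - 4 ≡ 1; y = λ·(2 - 1) - 7 ≡ 0. → (1, 0)
7G: (1, 0) + (2, 7). λ = (7 - 0)/(2 - 1) ≡ 7/1 mod 11. 1⁻¹ ≡ 1 (mod 11) since 1·1 = 1 ≡ 1, so λ ≡ 7.
  x = λ² - 1 - 2 = 49 - 3 ≡ 2; y = λ·(1 - 2) - 0 ≡ 4. → (2, 4)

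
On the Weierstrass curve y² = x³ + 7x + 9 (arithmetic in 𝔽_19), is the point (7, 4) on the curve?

no

y² = 4² ≡ 16; x³ + 7x + 9 = 401 ≡ 2 (mod 19). 16 ≠ 2.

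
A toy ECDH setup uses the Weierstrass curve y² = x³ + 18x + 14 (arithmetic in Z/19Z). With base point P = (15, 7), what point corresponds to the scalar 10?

(3, 0)

Repeated addition: build up to 10P.
2P: tangent at (15, 7): λ = (3·15² + 18)/(2·7) ≡ 9/14. 14⁻¹ ≡ 15 (mod 19) since 14·15 = 210 ≡ 1, so λ ≡ 9·15 ≡ 2.
  x = λ² - 15 - 15 = 4 - 30 ≡ 12; y = λ·(15 - 12) - 7 ≡ 18. → (12, 18)
3P: (12, 18) + (15, 7). λ = (7 - 18)/(15 - 12) ≡ 8/3 mod 19. 3⁻¹ ≡ 13 (mod 19) since 3·13 = 39 ≡ 1, so λ ≡ 9.
  x = λ² - 12 - 15 = 81 - 27 ≡ 16; y = λ·(12 - 16) - 18 ≡ 3. → (16, 3)
4P: (16, 3) + (15, 7). λ = (7 - 3)/(15 - 16) ≡ 4/18 mod 19. 18⁻¹ ≡ 18 (mod 19) since 18·18 = 324 ≡ 1, so λ ≡ 15.
  x = λ² - 16 - 15 = 225 - 31 ≡ 4; y = λ·(16 - 4) - 3 ≡ 6. → (4, 6)
5P: (4, 6) + (15, 7). λ = (7 - 6)/(15 - 4) ≡ 1/11 mod 19. 11⁻¹ ≡ 7 (mod 19), so λ ≡ 7.
  x = λ² - 4 - 15 = 49 - 19 ≡ 11; y = λ·(4 - 11) - 6 ≡ 2. → (11, 2)
6P: (11, 2) + (15, 7). λ = (7 - 2)/(15 - 11) ≡ 5/4 mod 19. 4⁻¹ ≡ 5 (mod 19), so λ ≡ 6.
  x = λ² - 11 - 15 = 36 - 26 ≡ 10; y = λ·(11 - 10) - 2 ≡ 4. → (10, 4)
7P: (10, 4) + (15, 7). λ = (7 - 4)/(15 - 10) ≡ 3/5 mod 19. 5⁻¹ ≡ 4 (mod 19), so λ ≡ 12.
  x = λ² - 10 - 15 = 144 - 25 ≡ 5; y = λ·(10 - 5) - 4 ≡ 18. → (5, 18)
8P: (5, 18) + (15, 7). λ = (7 - 18)/(15 - 5) ≡ 8/10 mod 19. 10⁻¹ ≡ 2 (mod 19), so λ ≡ 16.
  x = λ² - 5 - 15 = 256 - 20 ≡ 8; y = λ·(5 - 8) - 18 ≡ 10. → (8, 10)
9P: (8, 10) + (15, 7). λ = (7 - 10)/(15 - 8) ≡ 16/7 mod 19. 7⁻¹ ≡ 11 (mod 19), so λ ≡ 5.
  x = λ² - 8 - 15 = 25 - 23 ≡ 2; y = λ·(8 - 2) - 10 ≡ 1. → (2, 1)
10P: (2, 1) + (15, 7). λ = (7 - 1)/(15 - 2) ≡ 6/13 mod 19. 13⁻¹ ≡ 3 (mod 19), so λ ≡ 18.
  x = λ² - 2 - 15 = 324 - 17 ≡ 3; y = λ·(2 - 3) - 1 ≡ 0. → (3, 0)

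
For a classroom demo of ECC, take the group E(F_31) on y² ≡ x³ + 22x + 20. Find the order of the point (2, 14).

2P: tangent at (2, 14): λ = (3·2² + 22)/(2·14) ≡ 3/28. 28⁻¹ ≡ 10 (mod 31) since 28·10 = 280 ≡ 1, so λ ≡ 3·10 ≡ 30.
  x = λ² - 2 - 2 = 900 - 4 ≡ 28; y = λ·(2 - 28) - 14 ≡ 12. → (28, 12)
3P: (28, 12) + (2, 14). λ = (14 - 12)/(2 - 28) ≡ 2/5 mod 31. 5⁻¹ ≡ 25 (mod 31) since 5·25 = 125 ≡ 1, so λ ≡ 19.
  x = λ² - 28 - 2 = 361 - 30 ≡ 21; y = λ·(28 - 21) - 12 ≡ 28. → (21, 28)
4P: (21, 28) + (2, 14). λ = (14 - 28)/(2 - 21) ≡ 17/12 mod 31. 12⁻¹ ≡ 13 (mod 31), so λ ≡ 4.
  x = λ² - 21 - 2 = 16 - 23 ≡ 24; y = λ·(21 - 24) - 28 ≡ 22. → (24, 22)
5P: (24, 22) + (2, 14). λ = (14 - 22)/(2 - 24) ≡ 23/9 mod 31. 9⁻¹ ≡ 7 (mod 31) since 9·7 = 63 ≡ 1, so λ ≡ 6.
  x = λ² - 24 - 2 = 36 - 26 ≡ 10; y = λ·(24 - 10) - 22 ≡ 0. → (10, 0)
6P: (10, 0) + (2, 14). λ = (14 - 0)/(2 - 10) ≡ 14/23 mod 31. 23⁻¹ ≡ 27 (mod 31), so λ ≡ 6.
  x = λ² - 10 - 2 = 36 - 12 ≡ 24; y = λ·(10 - 24) - 0 ≡ 9. → (24, 9)
7P: (24, 9) + (2, 14). λ = (14 - 9)/(2 - 24) ≡ 5/9 mod 31. 9⁻¹ ≡ 7 (mod 31), so λ ≡ 4.
  x = λ² - 24 - 2 = 16 - 26 ≡ 21; y = λ·(24 - 21) - 9 ≡ 3. → (21, 3)
8P: (21, 3) + (2, 14). λ = (14 - 3)/(2 - 21) ≡ 11/12 mod 31. 12⁻¹ ≡ 13 (mod 31) since 12·13 = 156 ≡ 1, so λ ≡ 19.
  x = λ² - 21 - 2 = 361 - 23 ≡ 28; y = λ·(21 - 28) - 3 ≡ 19. → (28, 19)
9P: (28, 19) + (2, 14). λ = (14 - 19)/(2 - 28) ≡ 26/5 mod 31. 5⁻¹ ≡ 25 (mod 31), so λ ≡ 30.
  x = λ² - 28 - 2 = 900 - 30 ≡ 2; y = λ·(28 - 2) - 19 ≡ 17. → (2, 17)
10P: (2, 17) + (2, 14): same x and y₁ ≡ -y₂, so the sum is 𝒪.
10P = 𝒪, so the order is 10.

10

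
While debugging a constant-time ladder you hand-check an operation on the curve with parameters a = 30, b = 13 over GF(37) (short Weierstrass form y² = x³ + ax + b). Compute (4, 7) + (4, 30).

O

The two points share x = 4 and their y-coordinates satisfy 7 + 30 ≡ 0 (mod 37), so they are inverses. Their sum is ∞.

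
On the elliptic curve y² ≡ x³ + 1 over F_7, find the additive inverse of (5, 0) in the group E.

-(5, 0) = (5, -0 mod 7) = (5, 0).

(5, 0)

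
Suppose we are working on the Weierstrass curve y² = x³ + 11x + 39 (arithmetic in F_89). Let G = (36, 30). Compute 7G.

Repeated addition: build up to 7G.
2G: tangent at (36, 30): λ = (3·36² + 11)/(2·30) ≡ 72/60. 60⁻¹ ≡ 46 (mod 89), so λ ≡ 72·46 ≡ 19.
  x = λ² - 36 - 36 = 361 - 72 ≡ 22; y = λ·(36 - 22) - 30 ≡ 58. → (22, 58)
3G: (22, 58) + (36, 30). λ = (30 - 58)/(36 - 22) ≡ 61/14 mod 89. 14⁻¹ ≡ 70 (mod 89) since 14·70 = 980 ≡ 1, so λ ≡ 87.
  x = λ² - 22 - 36 = 7569 - 58 ≡ 35; y = λ·(22 - 35) - 58 ≡ 57. → (35, 57)
4G: (35, 57) + (36, 30). λ = (30 - 57)/(36 - 35) ≡ 62/1 mod 89. 1⁻¹ ≡ 1 (mod 89), so λ ≡ 62.
  x = λ² - 35 - 36 = 3844 - 71 ≡ 35; y = λ·(35 - 35) - 57 ≡ 32. → (35, 32)
5G: (35, 32) + (36, 30). λ = (30 - 32)/(36 - 35) ≡ 87/1 mod 89. 1⁻¹ ≡ 1 (mod 89), so λ ≡ 87.
  x = λ² - 35 - 36 = 7569 - 71 ≡ 22; y = λ·(35 - 22) - 32 ≡ 31. → (22, 31)
6G: (22, 31) + (36, 30). λ = (30 - 31)/(36 - 22) ≡ 88/14 mod 89. 14⁻¹ ≡ 70 (mod 89) since 14·70 = 980 ≡ 1, so λ ≡ 19.
  x = λ² - 22 - 36 = 361 - 58 ≡ 36; y = λ·(22 - 36) - 31 ≡ 59. → (36, 59)
7G: (36, 59) + (36, 30): same x and y₁ ≡ -y₂, so the sum is O.

O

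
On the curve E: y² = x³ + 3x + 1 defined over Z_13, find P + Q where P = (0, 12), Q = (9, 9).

(7, 12)

(0, 12) + (9, 9). λ = (9 - 12)/(9 - 0) ≡ 10/9 mod 13. 9⁻¹ ≡ 3 (mod 13), so λ ≡ 4.
  x = λ² - 0 - 9 = 16 - 9 ≡ 7; y = λ·(0 - 7) - 12 ≡ 12. → (7, 12)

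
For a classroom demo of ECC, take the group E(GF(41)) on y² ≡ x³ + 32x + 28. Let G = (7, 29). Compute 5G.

Repeated addition: build up to 5G.
2G: tangent at (7, 29): λ = (3·7² + 32)/(2·29) ≡ 15/17. 17⁻¹ ≡ 29 (mod 41) since 17·29 = 493 ≡ 1, so λ ≡ 15·29 ≡ 25.
  x = λ² - 7 - 7 = 625 - 14 ≡ 37; y = λ·(7 - 37) - 29 ≡ 0. → (37, 0)
3G: (37, 0) + (7, 29). λ = (29 - 0)/(7 - 37) ≡ 29/11 mod 41. 11⁻¹ ≡ 15 (mod 41), so λ ≡ 25.
  x = λ² - 37 - 7 = 625 - 44 ≡ 7; y = λ·(37 - 7) - 0 ≡ 12. → (7, 12)
4G: (7, 12) + (7, 29): same x and y₁ ≡ -y₂, so the sum is the point at infinity.
5G: the point at infinity + (7, 29) = (7, 29) (identity).

(7, 29)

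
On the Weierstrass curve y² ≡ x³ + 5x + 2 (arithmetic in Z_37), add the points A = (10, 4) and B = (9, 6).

(10, 4) + (9, 6). λ = (6 - 4)/(9 - 10) ≡ 2/36 mod 37. 36⁻¹ ≡ 36 (mod 37) since 36·36 = 1296 ≡ 1, so λ ≡ 35.
  x = λ² - 10 - 9 = 1225 - 19 ≡ 22; y = λ·(10 - 22) - 4 ≡ 20. → (22, 20)

(22, 20)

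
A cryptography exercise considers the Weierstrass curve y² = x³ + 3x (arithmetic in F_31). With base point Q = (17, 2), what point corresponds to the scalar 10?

Repeated addition: build up to 10Q.
2Q: tangent at (17, 2): λ = (3·17² + 3)/(2·2) ≡ 2/4. 4⁻¹ ≡ 8 (mod 31) since 4·8 = 32 ≡ 1, so λ ≡ 2·8 ≡ 16.
  x = λ² - 17 - 17 = 256 - 34 ≡ 5; y = λ·(17 - 5) - 2 ≡ 4. → (5, 4)
3Q: (5, 4) + (17, 2). λ = (2 - 4)/(17 - 5) ≡ 29/12 mod 31. 12⁻¹ ≡ 13 (mod 31) since 12·13 = 156 ≡ 1, so λ ≡ 5.
  x = λ² - 5 - 17 = 25 - 22 ≡ 3; y = λ·(5 - 3) - 4 ≡ 6. → (3, 6)
4Q: (3, 6) + (17, 2). λ = (2 - 6)/(17 - 3) ≡ 27/14 mod 31. 14⁻¹ ≡ 20 (mod 31), so λ ≡ 13.
  x = λ² - 3 - 17 = 169 - 20 ≡ 25; y = λ·(3 - 25) - 6 ≡ 18. → (25, 18)
5Q: (25, 18) + (17, 2). λ = (2 - 18)/(17 - 25) ≡ 15/23 mod 31. 23⁻¹ ≡ 27 (mod 31) since 23·27 = 621 ≡ 1, so λ ≡ 2.
  x = λ² - 25 - 17 = 4 - 42 ≡ 24; y = λ·(25 - 24) - 18 ≡ 15. → (24, 15)
6Q: (24, 15) + (17, 2). λ = (2 - 15)/(17 - 24) ≡ 18/24 mod 31. 24⁻¹ ≡ 22 (mod 31) since 24·22 = 528 ≡ 1, so λ ≡ 24.
  x = λ² - 24 - 17 = 576 - 41 ≡ 8; y = λ·(24 - 8) - 15 ≡ 28. → (8, 28)
7Q: (8, 28) + (17, 2). λ = (2 - 28)/(17 - 8) ≡ 5/9 mod 31. 9⁻¹ ≡ 7 (mod 31) since 9·7 = 63 ≡ 1, so λ ≡ 4.
  x = λ² - 8 - 17 = 16 - 25 ≡ 22; y = λ·(8 - 22) - 28 ≡ 9. → (22, 9)
8Q: (22, 9) + (17, 2). λ = (2 - 9)/(17 - 22) ≡ 24/26 mod 31. 26⁻¹ ≡ 6 (mod 31) since 26·6 = 156 ≡ 1, so λ ≡ 20.
  x = λ² - 22 - 17 = 400 - 39 ≡ 20; y = λ·(22 - 20) - 9 ≡ 0. → (20, 0)
9Q: (20, 0) + (17, 2). λ = (2 - 0)/(17 - 20) ≡ 2/28 mod 31. 28⁻¹ ≡ 10 (mod 31), so λ ≡ 20.
  x = λ² - 20 - 17 = 400 - 37 ≡ 22; y = λ·(20 - 22) - 0 ≡ 22. → (22, 22)
10Q: (22, 22) + (17, 2). λ = (2 - 22)/(17 - 22) ≡ 11/26 mod 31. 26⁻¹ ≡ 6 (mod 31), so λ ≡ 4.
  x = λ² - 22 - 17 = 16 - 39 ≡ 8; y = λ·(22 - 8) - 22 ≡ 3. → (8, 3)

(8, 3)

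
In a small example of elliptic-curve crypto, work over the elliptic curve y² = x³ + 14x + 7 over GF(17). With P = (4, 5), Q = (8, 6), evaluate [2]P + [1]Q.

O

First 2P:
Repeated addition: build up to 2P.
2P: tangent at (4, 5): λ = (3·4² + 14)/(2·5) ≡ 11/10. 10⁻¹ ≡ 12 (mod 17), so λ ≡ 11·12 ≡ 13.
  x = λ² - 4 - 4 = 169 - 8 ≡ 8; y = λ·(4 - 8) - 5 ≡ 11. → (8, 11)
2P = (8, 11).
Finally 2P + Q:
(8, 11) + (8, 6): same x and y₁ ≡ -y₂, so the sum is ∞.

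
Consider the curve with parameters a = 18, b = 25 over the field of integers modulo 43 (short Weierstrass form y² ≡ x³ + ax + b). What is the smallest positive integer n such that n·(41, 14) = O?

2P: tangent at (41, 14): λ = (3·41² + 18)/(2·14) ≡ 30/28. 28⁻¹ ≡ 20 (mod 43), so λ ≡ 30·20 ≡ 41.
  x = λ² - 41 - 41 = 1681 - 82 ≡ 8; y = λ·(41 - 8) - 14 ≡ 6. → (8, 6)
3P: (8, 6) + (41, 14). λ = (14 - 6)/(41 - 8) ≡ 8/33 mod 43. 33⁻¹ ≡ 30 (mod 43) since 33·30 = 990 ≡ 1, so λ ≡ 25.
  x = λ² - 8 - 41 = 625 - 49 ≡ 17; y = λ·(8 - 17) - 6 ≡ 27. → (17, 27)
4P: (17, 27) + (41, 14). λ = (14 - 27)/(41 - 17) ≡ 30/24 mod 43. 24⁻¹ ≡ 9 (mod 43), so λ ≡ 12.
  x = λ² - 17 - 41 = 144 - 58 ≡ 0; y = λ·(17 - 0) - 27 ≡ 5. → (0, 5)
5P: (0, 5) + (41, 14). λ = (14 - 5)/(41 - 0) ≡ 9/41 mod 43. 41⁻¹ ≡ 21 (mod 43), so λ ≡ 17.
  x = λ² - 0 - 41 = 289 - 41 ≡ 33; y = λ·(0 - 33) - 5 ≡ 36. → (33, 36)
6P: (33, 36) + (41, 14). λ = (14 - 36)/(41 - 33) ≡ 21/8 mod 43. 8⁻¹ ≡ 27 (mod 43), so λ ≡ 8.
  x = λ² - 33 - 41 = 64 - 74 ≡ 33; y = λ·(33 - 33) - 36 ≡ 7. → (33, 7)
7P: (33, 7) + (41, 14). λ = (14 - 7)/(41 - 33) ≡ 7/8 mod 43. 8⁻¹ ≡ 27 (mod 43), so λ ≡ 17.
  x = λ² - 33 - 41 = 289 - 74 ≡ 0; y = λ·(33 - 0) - 7 ≡ 38. → (0, 38)
8P: (0, 38) + (41, 14). λ = (14 - 38)/(41 - 0) ≡ 19/41 mod 43. 41⁻¹ ≡ 21 (mod 43), so λ ≡ 12.
  x = λ² - 0 - 41 = 144 - 41 ≡ 17; y = λ·(0 - 17) - 38 ≡ 16. → (17, 16)
9P: (17, 16) + (41, 14). λ = (14 - 16)/(41 - 17) ≡ 41/24 mod 43. 24⁻¹ ≡ 9 (mod 43), so λ ≡ 25.
  x = λ² - 17 - 41 = 625 - 58 ≡ 8; y = λ·(17 - 8) - 16 ≡ 37. → (8, 37)
10P: (8, 37) + (41, 14). λ = (14 - 37)/(41 - 8) ≡ 20/33 mod 43. 33⁻¹ ≡ 30 (mod 43), so λ ≡ 41.
  x = λ² - 8 - 41 = 1681 - 49 ≡ 41; y = λ·(8 - 41) - 37 ≡ 29. → (41, 29)
11P: (41, 29) + (41, 14): same x and y₁ ≡ -y₂, so the sum is O.
11P = O, so the order is 11.

11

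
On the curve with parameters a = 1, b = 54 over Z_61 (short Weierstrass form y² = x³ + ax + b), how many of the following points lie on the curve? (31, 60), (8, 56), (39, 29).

1

(31, 60): 60² ≡ 1, rhs ≡ 47 → off.
(8, 56): 56² ≡ 25, rhs ≡ 25 → on.
(39, 29): 29² ≡ 48, rhs ≡ 59 → off.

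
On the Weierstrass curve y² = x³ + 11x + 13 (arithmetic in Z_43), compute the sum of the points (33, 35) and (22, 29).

(5, 35)

(33, 35) + (22, 29). λ = (29 - 35)/(22 - 33) ≡ 37/32 mod 43. 32⁻¹ ≡ 39 (mod 43), so λ ≡ 24.
  x = λ² - 33 - 22 = 576 - 55 ≡ 5; y = λ·(33 - 5) - 35 ≡ 35. → (5, 35)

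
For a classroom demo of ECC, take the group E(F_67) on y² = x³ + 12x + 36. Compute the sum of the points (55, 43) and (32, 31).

(55, 43) + (32, 31). λ = (31 - 43)/(32 - 55) ≡ 55/44 mod 67. 44⁻¹ ≡ 32 (mod 67), so λ ≡ 18.
  x = λ² - 55 - 32 = 324 - 87 ≡ 36; y = λ·(55 - 36) - 43 ≡ 31. → (36, 31)

(36, 31)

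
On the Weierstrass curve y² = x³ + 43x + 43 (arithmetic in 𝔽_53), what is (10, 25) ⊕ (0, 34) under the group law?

(3, 27)

(10, 25) + (0, 34). λ = (34 - 25)/(0 - 10) ≡ 9/43 mod 53. 43⁻¹ ≡ 37 (mod 53) since 43·37 = 1591 ≡ 1, so λ ≡ 15.
  x = λ² - 10 - 0 = 225 - 10 ≡ 3; y = λ·(10 - 3) - 25 ≡ 27. → (3, 27)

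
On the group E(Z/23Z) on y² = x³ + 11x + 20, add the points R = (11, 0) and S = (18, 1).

(2, 21)

(11, 0) + (18, 1). λ = (1 - 0)/(18 - 11) ≡ 1/7 mod 23. 7⁻¹ ≡ 10 (mod 23), so λ ≡ 10.
  x = λ² - 11 - 18 = 100 - 29 ≡ 2; y = λ·(11 - 2) - 0 ≡ 21. → (2, 21)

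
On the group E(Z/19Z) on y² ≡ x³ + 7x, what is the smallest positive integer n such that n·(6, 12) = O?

10

2P: tangent at (6, 12): λ = (3·6² + 7)/(2·12) ≡ 1/5. 5⁻¹ ≡ 4 (mod 19), so λ ≡ 1·4 ≡ 4.
  x = λ² - 6 - 6 = 16 - 12 ≡ 4; y = λ·(6 - 4) - 12 ≡ 15. → (4, 15)
3P: (4, 15) + (6, 12). λ = (12 - 15)/(6 - 4) ≡ 16/2 mod 19. 2⁻¹ ≡ 10 (mod 19) since 2·10 = 20 ≡ 1, so λ ≡ 8.
  x = λ² - 4 - 6 = 64 - 10 ≡ 16; y = λ·(4 - 16) - 15 ≡ 3. → (16, 3)
4P: (16, 3) + (6, 12). λ = (12 - 3)/(6 - 16) ≡ 9/9 mod 19. 9⁻¹ ≡ 17 (mod 19), so λ ≡ 1.
  x = λ² - 16 - 6 = 1 - 22 ≡ 17; y = λ·(16 - 17) - 3 ≡ 15. → (17, 15)
5P: (17, 15) + (6, 12). λ = (12 - 15)/(6 - 17) ≡ 16/8 mod 19. 8⁻¹ ≡ 12 (mod 19) since 8·12 = 96 ≡ 1, so λ ≡ 2.
  x = λ² - 17 - 6 = 4 - 23 ≡ 0; y = λ·(17 - 0) - 15 ≡ 0. → (0, 0)
6P: (0, 0) + (6, 12). λ = (12 - 0)/(6 - 0) ≡ 12/6 mod 19. 6⁻¹ ≡ 16 (mod 19) since 6·16 = 96 ≡ 1, so λ ≡ 2.
  x = λ² - 0 - 6 = 4 - 6 ≡ 17; y = λ·(0 - 17) - 0 ≡ 4. → (17, 4)
7P: (17, 4) + (6, 12). λ = (12 - 4)/(6 - 17) ≡ 8/8 mod 19. 8⁻¹ ≡ 12 (mod 19) since 8·12 = 96 ≡ 1, so λ ≡ 1.
  x = λ² - 17 - 6 = 1 - 23 ≡ 16; y = λ·(17 - 16) - 4 ≡ 16. → (16, 16)
8P: (16, 16) + (6, 12). λ = (12 - 16)/(6 - 16) ≡ 15/9 mod 19. 9⁻¹ ≡ 17 (mod 19), so λ ≡ 8.
  x = λ² - 16 - 6 = 64 - 22 ≡ 4; y = λ·(16 - 4) - 16 ≡ 4. → (4, 4)
9P: (4, 4) + (6, 12). λ = (12 - 4)/(6 - 4) ≡ 8/2 mod 19. 2⁻¹ ≡ 10 (mod 19), so λ ≡ 4.
  x = λ² - 4 - 6 = 16 - 10 ≡ 6; y = λ·(4 - 6) - 4 ≡ 7. → (6, 7)
10P: (6, 7) + (6, 12): same x and y₁ ≡ -y₂, so the sum is O.
10P = O, so the order is 10.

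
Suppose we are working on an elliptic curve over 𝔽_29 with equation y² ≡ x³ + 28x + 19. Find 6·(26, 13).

Write P = (26, 13).
Repeated addition: build up to 6P.
2P: tangent at (26, 13): λ = (3·26² + 28)/(2·13) ≡ 26/26. 26⁻¹ ≡ 19 (mod 29), so λ ≡ 26·19 ≡ 1.
  x = λ² - 26 - 26 = 1 - 52 ≡ 7; y = λ·(26 - 7) - 13 ≡ 6. → (7, 6)
3P: (7, 6) + (26, 13). λ = (13 - 6)/(26 - 7) ≡ 7/19 mod 29. 19⁻¹ ≡ 26 (mod 29) since 19·26 = 494 ≡ 1, so λ ≡ 8.
  x = λ² - 7 - 26 = 64 - 33 ≡ 2; y = λ·(7 - 2) - 6 ≡ 5. → (2, 5)
4P: (2, 5) + (26, 13). λ = (13 - 5)/(26 - 2) ≡ 8/24 mod 29. 24⁻¹ ≡ 23 (mod 29) since 24·23 = 552 ≡ 1, so λ ≡ 10.
  x = λ² - 2 - 26 = 100 - 28 ≡ 14; y = λ·(2 - 14) - 5 ≡ 20. → (14, 20)
5P: (14, 20) + (26, 13). λ = (13 - 20)/(26 - 14) ≡ 22/12 mod 29. 12⁻¹ ≡ 17 (mod 29), so λ ≡ 26.
  x = λ² - 14 - 26 = 676 - 40 ≡ 27; y = λ·(14 - 27) - 20 ≡ 19. → (27, 19)
6P: (27, 19) + (26, 13). λ = (13 - 19)/(26 - 27) ≡ 23/28 mod 29. 28⁻¹ ≡ 28 (mod 29), so λ ≡ 6.
  x = λ² - 27 - 26 = 36 - 53 ≡ 12; y = λ·(27 - 12) - 19 ≡ 13. → (12, 13)

(12, 13)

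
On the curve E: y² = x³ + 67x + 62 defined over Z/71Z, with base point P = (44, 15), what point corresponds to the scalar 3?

(57, 70)

Repeated addition: build up to 3P.
2P: tangent at (44, 15): λ = (3·44² + 67)/(2·15) ≡ 53/30. 30⁻¹ ≡ 45 (mod 71), so λ ≡ 53·45 ≡ 42.
  x = λ² - 44 - 44 = 1764 - 88 ≡ 43; y = λ·(44 - 43) - 15 ≡ 27. → (43, 27)
3P: (43, 27) + (44, 15). λ = (15 - 27)/(44 - 43) ≡ 59/1 mod 71. 1⁻¹ ≡ 1 (mod 71) since 1·1 = 1 ≡ 1, so λ ≡ 59.
  x = λ² - 43 - 44 = 3481 - 87 ≡ 57; y = λ·(43 - 57) - 27 ≡ 70. → (57, 70)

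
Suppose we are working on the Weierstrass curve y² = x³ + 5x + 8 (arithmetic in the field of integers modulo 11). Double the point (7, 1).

tangent at (7, 1): λ = (3·7² + 5)/(2·1) ≡ 9/2. 2⁻¹ ≡ 6 (mod 11), so λ ≡ 9·6 ≡ 10.
  x = λ² - 7 - 7 = 100 - 14 ≡ 9; y = λ·(7 - 9) - 1 ≡ 1. → (9, 1)

(9, 1)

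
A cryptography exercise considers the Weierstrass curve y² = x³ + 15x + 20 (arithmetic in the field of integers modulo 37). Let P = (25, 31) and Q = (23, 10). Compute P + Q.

(16, 8)

(25, 31) + (23, 10). λ = (10 - 31)/(23 - 25) ≡ 16/35 mod 37. 35⁻¹ ≡ 18 (mod 37) since 35·18 = 630 ≡ 1, so λ ≡ 29.
  x = λ² - 25 - 23 = 841 - 48 ≡ 16; y = λ·(25 - 16) - 31 ≡ 8. → (16, 8)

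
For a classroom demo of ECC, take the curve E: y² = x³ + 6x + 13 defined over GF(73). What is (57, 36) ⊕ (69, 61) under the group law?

(57, 36) + (69, 61). λ = (61 - 36)/(69 - 57) ≡ 25/12 mod 73. 12⁻¹ ≡ 67 (mod 73), so λ ≡ 69.
  x = λ² - 57 - 69 = 4761 - 126 ≡ 36; y = λ·(57 - 36) - 36 ≡ 26. → (36, 26)

(36, 26)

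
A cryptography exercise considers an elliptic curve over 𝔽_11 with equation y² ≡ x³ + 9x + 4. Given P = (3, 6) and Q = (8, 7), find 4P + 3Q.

First 4P:
Double-and-add on 4 = (100)₂. Start with P = (3, 6) for the leading 1-bit.
double: tangent at (3, 6): λ = (3·3² + 9)/(2·6) ≡ 3/1. 1⁻¹ ≡ 1 (mod 11) since 1·1 = 1 ≡ 1, so λ ≡ 3·1 ≡ 3.
  x = λ² - 3 - 3 = 9 - 6 ≡ 3; y = λ·(3 - 3) - 6 ≡ 5. → (3, 5)
double: tangent at (3, 5): λ = (3·3² + 9)/(2·5) ≡ 3/10. 10⁻¹ ≡ 10 (mod 11), so λ ≡ 3·10 ≡ 8.
  x = λ² - 3 - 3 = 64 - 6 ≡ 3; y = λ·(3 - 3) - 5 ≡ 6. → (3, 6)
4P = (3, 6).
Next 3Q:
Repeated addition: build up to 3Q.
2Q: tangent at (8, 7): λ = (3·8² + 9)/(2·7) ≡ 3/3. 3⁻¹ ≡ 4 (mod 11), so λ ≡ 3·4 ≡ 1.
  x = λ² - 8 - 8 = 1 - 16 ≡ 7; y = λ·(8 - 7) - 7 ≡ 5. → (7, 5)
3Q: (7, 5) + (8, 7). λ = (7 - 5)/(8 - 7) ≡ 2/1 mod 11. 1⁻¹ ≡ 1 (mod 11), so λ ≡ 2.
  x = λ² - 7 - 8 = 4 - 15 ≡ 0; y = λ·(7 - 0) - 5 ≡ 9. → (0, 9)
3Q = (0, 9).
Finally 4P + 3Q:
(3, 6) + (0, 9). λ = (9 - 6)/(0 - 3) ≡ 3/8 mod 11. 8⁻¹ ≡ 7 (mod 11), so λ ≡ 10.
  x = λ² - 3 - 0 = 100 - 3 ≡ 9; y = λ·(3 - 9) - 6 ≡ 0. → (9, 0)

(9, 0)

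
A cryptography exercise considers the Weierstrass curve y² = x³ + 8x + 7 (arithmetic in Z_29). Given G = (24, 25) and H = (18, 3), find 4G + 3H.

First 4G:
Double-and-add on 4 = (100)₂. Start with G = (24, 25) for the leading 1-bit.
double: tangent at (24, 25): λ = (3·24² + 8)/(2·25) ≡ 25/21. 21⁻¹ ≡ 18 (mod 29) since 21·18 = 378 ≡ 1, so λ ≡ 25·18 ≡ 15.
  x = λ² - 24 - 24 = 225 - 48 ≡ 3; y = λ·(24 - 3) - 25 ≡ 0. → (3, 0)
double: (3, 0) + (3, 0): same x and y₁ ≡ -y₂, so the sum is 𝒪.
4G = 𝒪.
Next 3H:
Repeated addition: build up to 3H.
2H: tangent at (18, 3): λ = (3·18² + 8)/(2·3) ≡ 23/6. 6⁻¹ ≡ 5 (mod 29) since 6·5 = 30 ≡ 1, so λ ≡ 23·5 ≡ 28.
  x = λ² - 18 - 18 = 784 - 36 ≡ 23; y = λ·(18 - 23) - 3 ≡ 2. → (23, 2)
3H: (23, 2) + (18, 3). λ = (3 - 2)/(18 - 23) ≡ 1/24 mod 29. 24⁻¹ ≡ 23 (mod 29) since 24·23 = 552 ≡ 1, so λ ≡ 23.
  x = λ² - 23 - 18 = 529 - 41 ≡ 24; y = λ·(23 - 24) - 2 ≡ 4. → (24, 4)
3H = (24, 4).
Finally 4G + 3H:
𝒪 + (24, 4) = (24, 4) (identity).

(24, 4)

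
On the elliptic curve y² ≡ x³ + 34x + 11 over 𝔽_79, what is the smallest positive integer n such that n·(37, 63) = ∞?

3

2P: tangent at (37, 63): λ = (3·37² + 34)/(2·63) ≡ 33/47. 47⁻¹ ≡ 37 (mod 79) since 47·37 = 1739 ≡ 1, so λ ≡ 33·37 ≡ 36.
  x = λ² - 37 - 37 = 1296 - 74 ≡ 37; y = λ·(37 - 37) - 63 ≡ 16. → (37, 16)
3P: (37, 16) + (37, 63): same x and y₁ ≡ -y₂, so the sum is ∞.
3P = ∞, so the order is 3.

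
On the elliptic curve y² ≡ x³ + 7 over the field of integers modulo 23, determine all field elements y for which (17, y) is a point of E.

x³ + 0x + 7 = 4920 ≡ 21 (mod 23).
21 is a non-residue mod 23; no y exists.

none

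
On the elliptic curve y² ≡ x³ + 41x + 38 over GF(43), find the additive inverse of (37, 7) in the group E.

-(37, 7) = (37, -7 mod 43) = (37, 36).

(37, 36)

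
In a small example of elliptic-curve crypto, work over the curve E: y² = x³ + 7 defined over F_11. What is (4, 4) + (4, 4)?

(6, 6)

tangent at (4, 4): λ = (3·4² + 0)/(2·4) ≡ 4/8. 8⁻¹ ≡ 7 (mod 11) since 8·7 = 56 ≡ 1, so λ ≡ 4·7 ≡ 6.
  x = λ² - 4 - 4 = 36 - 8 ≡ 6; y = λ·(4 - 6) - 4 ≡ 6. → (6, 6)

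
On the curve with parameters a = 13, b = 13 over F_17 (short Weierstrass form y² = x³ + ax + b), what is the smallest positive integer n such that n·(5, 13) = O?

8

2P: tangent at (5, 13): λ = (3·5² + 13)/(2·13) ≡ 3/9. 9⁻¹ ≡ 2 (mod 17), so λ ≡ 3·2 ≡ 6.
  x = λ² - 5 - 5 = 36 - 10 ≡ 9; y = λ·(5 - 9) - 13 ≡ 14. → (9, 14)
3P: (9, 14) + (5, 13). λ = (13 - 14)/(5 - 9) ≡ 16/13 mod 17. 13⁻¹ ≡ 4 (mod 17), so λ ≡ 13.
  x = λ² - 9 - 5 = 169 - 14 ≡ 2; y = λ·(9 - 2) - 14 ≡ 9. → (2, 9)
4P: (2, 9) + (5, 13). λ = (13 - 9)/(5 - 2) ≡ 4/3 mod 17. 3⁻¹ ≡ 6 (mod 17), so λ ≡ 7.
  x = λ² - 2 - 5 = 49 - 7 ≡ 8; y = λ·(2 - 8) - 9 ≡ 0. → (8, 0)
5P: (8, 0) + (5, 13). λ = (13 - 0)/(5 - 8) ≡ 13/14 mod 17. 14⁻¹ ≡ 11 (mod 17), so λ ≡ 7.
  x = λ² - 8 - 5 = 49 - 13 ≡ 2; y = λ·(8 - 2) - 0 ≡ 8. → (2, 8)
6P: (2, 8) + (5, 13). λ = (13 - 8)/(5 - 2) ≡ 5/3 mod 17. 3⁻¹ ≡ 6 (mod 17), so λ ≡ 13.
  x = λ² - 2 - 5 = 169 - 7 ≡ 9; y = λ·(2 - 9) - 8 ≡ 3. → (9, 3)
7P: (9, 3) + (5, 13). λ = (13 - 3)/(5 - 9) ≡ 10/13 mod 17. 13⁻¹ ≡ 4 (mod 17), so λ ≡ 6.
  x = λ² - 9 - 5 = 36 - 14 ≡ 5; y = λ·(9 - 5) - 3 ≡ 4. → (5, 4)
8P: (5, 4) + (5, 13): same x and y₁ ≡ -y₂, so the sum is O.
8P = O, so the order is 8.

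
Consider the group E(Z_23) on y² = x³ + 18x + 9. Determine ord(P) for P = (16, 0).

2

2P: (16, 0) + (16, 0): same x and y₁ ≡ -y₂, so the sum is O.
2P = O, so the order is 2.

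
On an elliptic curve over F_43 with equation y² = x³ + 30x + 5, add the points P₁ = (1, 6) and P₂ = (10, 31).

(1, 6) + (10, 31). λ = (31 - 6)/(10 - 1) ≡ 25/9 mod 43. 9⁻¹ ≡ 24 (mod 43), so λ ≡ 41.
  x = λ² - 1 - 10 = 1681 - 11 ≡ 36; y = λ·(1 - 36) - 6 ≡ 21. → (36, 21)

(36, 21)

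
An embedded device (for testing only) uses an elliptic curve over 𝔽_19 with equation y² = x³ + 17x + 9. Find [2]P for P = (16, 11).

(10, 1)

tangent at (16, 11): λ = (3·16² + 17)/(2·11) ≡ 6/3. 3⁻¹ ≡ 13 (mod 19), so λ ≡ 6·13 ≡ 2.
  x = λ² - 16 - 16 = 4 - 32 ≡ 10; y = λ·(16 - 10) - 11 ≡ 1. → (10, 1)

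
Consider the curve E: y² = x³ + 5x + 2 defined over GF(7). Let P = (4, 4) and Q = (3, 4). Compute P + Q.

(0, 3)

(4, 4) + (3, 4). λ = (4 - 4)/(3 - 4) ≡ 0/6 mod 7. 6⁻¹ ≡ 6 (mod 7) since 6·6 = 36 ≡ 1, so λ ≡ 0.
  x = λ² - 4 - 3 = 0 - 7 ≡ 0; y = λ·(4 - 0) - 4 ≡ 3. → (0, 3)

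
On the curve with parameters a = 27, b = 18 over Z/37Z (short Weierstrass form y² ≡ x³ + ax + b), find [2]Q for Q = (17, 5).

(30, 2)

tangent at (17, 5): λ = (3·17² + 27)/(2·5) ≡ 6/10. 10⁻¹ ≡ 26 (mod 37), so λ ≡ 6·26 ≡ 8.
  x = λ² - 17 - 17 = 64 - 34 ≡ 30; y = λ·(17 - 30) - 5 ≡ 2. → (30, 2)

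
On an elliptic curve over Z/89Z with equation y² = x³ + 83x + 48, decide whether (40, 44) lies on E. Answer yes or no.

no

y² = 44² ≡ 67; x³ + 83x + 48 = 67368 ≡ 84 (mod 89). 67 ≠ 84.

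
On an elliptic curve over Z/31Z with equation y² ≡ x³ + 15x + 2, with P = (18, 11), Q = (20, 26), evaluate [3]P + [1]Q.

(1, 7)

First 3P:
Repeated addition: build up to 3P.
2P: tangent at (18, 11): λ = (3·18² + 15)/(2·11) ≡ 26/22. 22⁻¹ ≡ 24 (mod 31) since 22·24 = 528 ≡ 1, so λ ≡ 26·24 ≡ 4.
  x = λ² - 18 - 18 = 16 - 36 ≡ 11; y = λ·(18 - 11) - 11 ≡ 17. → (11, 17)
3P: (11, 17) + (18, 11). λ = (11 - 17)/(18 - 11) ≡ 25/7 mod 31. 7⁻¹ ≡ 9 (mod 31) since 7·9 = 63 ≡ 1, so λ ≡ 8.
  x = λ² - 11 - 18 = 64 - 29 ≡ 4; y = λ·(11 - 4) - 17 ≡ 8. → (4, 8)
3P = (4, 8).
Finally 3P + Q:
(4, 8) + (20, 26). λ = (26 - 8)/(20 - 4) ≡ 18/16 mod 31. 16⁻¹ ≡ 2 (mod 31) since 16·2 = 32 ≡ 1, so λ ≡ 5.
  x = λ² - 4 - 20 = 25 - 24 ≡ 1; y = λ·(4 - 1) - 8 ≡ 7. → (1, 7)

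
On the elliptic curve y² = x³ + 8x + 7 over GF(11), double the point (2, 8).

tangent at (2, 8): λ = (3·2² + 8)/(2·8) ≡ 9/5. 5⁻¹ ≡ 9 (mod 11), so λ ≡ 9·9 ≡ 4.
  x = λ² - 2 - 2 = 16 - 4 ≡ 1; y = λ·(2 - 1) - 8 ≡ 7. → (1, 7)

(1, 7)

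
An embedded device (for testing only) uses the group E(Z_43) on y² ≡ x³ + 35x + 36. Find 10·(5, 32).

(42, 0)

Write P = (5, 32).
Double-and-add on 10 = (1010)₂. Start with P = (5, 32) for the leading 1-bit.
double: tangent at (5, 32): λ = (3·5² + 35)/(2·32) ≡ 24/21. 21⁻¹ ≡ 41 (mod 43), so λ ≡ 24·41 ≡ 38.
  x = λ² - 5 - 5 = 1444 - 10 ≡ 15; y = λ·(5 - 15) - 32 ≡ 18. → (15, 18)
double: tangent at (15, 18): λ = (3·15² + 35)/(2·18) ≡ 22/36. 36⁻¹ ≡ 6 (mod 43) since 36·6 = 216 ≡ 1, so λ ≡ 22·6 ≡ 3.
  x = λ² - 15 - 15 = 9 - 30 ≡ 22; y = λ·(15 - 22) - 18 ≡ 4. → (22, 4)
add P: (22, 4) + (5, 32). λ = (32 - 4)/(5 - 22) ≡ 28/26 mod 43. 26⁻¹ ≡ 5 (mod 43) since 26·5 = 130 ≡ 1, so λ ≡ 11.
  x = λ² - 22 - 5 = 121 - 27 ≡ 8; y = λ·(22 - 8) - 4 ≡ 21. → (8, 21)
double: tangent at (8, 21): λ = (3·8² + 35)/(2·21) ≡ 12/42. 42⁻¹ ≡ 42 (mod 43), so λ ≡ 12·42 ≡ 31.
  x = λ² - 8 - 8 = 961 - 16 ≡ 42; y = λ·(8 - 42) - 21 ≡ 0. → (42, 0)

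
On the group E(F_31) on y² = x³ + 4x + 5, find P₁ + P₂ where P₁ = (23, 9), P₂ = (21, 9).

(18, 22)

(23, 9) + (21, 9). λ = (9 - 9)/(21 - 23) ≡ 0/29 mod 31. 29⁻¹ ≡ 15 (mod 31) since 29·15 = 435 ≡ 1, so λ ≡ 0.
  x = λ² - 23 - 21 = 0 - 44 ≡ 18; y = λ·(23 - 18) - 9 ≡ 22. → (18, 22)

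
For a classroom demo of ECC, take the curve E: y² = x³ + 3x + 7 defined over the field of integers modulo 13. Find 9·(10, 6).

(12, 9)

Write P = (10, 6).
Double-and-add on 9 = (1001)₂. Start with P = (10, 6) for the leading 1-bit.
double: tangent at (10, 6): λ = (3·10² + 3)/(2·6) ≡ 4/12. 12⁻¹ ≡ 12 (mod 13) since 12·12 = 144 ≡ 1, so λ ≡ 4·12 ≡ 9.
  x = λ² - 10 - 10 = 81 - 20 ≡ 9; y = λ·(10 - 9) - 6 ≡ 3. → (9, 3)
double: tangent at (9, 3): λ = (3·9² + 3)/(2·3) ≡ 12/6. 6⁻¹ ≡ 11 (mod 13) since 6·11 = 66 ≡ 1, so λ ≡ 12·11 ≡ 2.
  x = λ² - 9 - 9 = 4 - 18 ≡ 12; y = λ·(9 - 12) - 3 ≡ 4. → (12, 4)
double: tangent at (12, 4): λ = (3·12² + 3)/(2·4) ≡ 6/8. 8⁻¹ ≡ 5 (mod 13), so λ ≡ 6·5 ≡ 4.
  x = λ² - 12 - 12 = 16 - 24 ≡ 5; y = λ·(12 - 5) - 4 ≡ 11. → (5, 11)
add P: (5, 11) + (10, 6). λ = (6 - 11)/(10 - 5) ≡ 8/5 mod 13. 5⁻¹ ≡ 8 (mod 13) since 5·8 = 40 ≡ 1, so λ ≡ 12.
  x = λ² - 5 - 10 = 144 - 15 ≡ 12; y = λ·(5 - 12) - 11 ≡ 9. → (12, 9)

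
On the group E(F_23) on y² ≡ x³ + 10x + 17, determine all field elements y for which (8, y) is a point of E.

x³ + 10x + 17 = 609 ≡ 11 (mod 23).
11 is a non-residue mod 23; no y exists.

none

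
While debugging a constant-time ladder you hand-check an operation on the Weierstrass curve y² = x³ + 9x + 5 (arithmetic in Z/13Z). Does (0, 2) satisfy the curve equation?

no

y² = 2² ≡ 4; x³ + 9x + 5 = 5 ≡ 5 (mod 13). 4 ≠ 5.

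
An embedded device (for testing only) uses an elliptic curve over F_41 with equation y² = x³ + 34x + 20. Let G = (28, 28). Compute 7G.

Repeated addition: build up to 7G.
2G: tangent at (28, 28): λ = (3·28² + 34)/(2·28) ≡ 8/15. 15⁻¹ ≡ 11 (mod 41) since 15·11 = 165 ≡ 1, so λ ≡ 8·11 ≡ 6.
  x = λ² - 28 - 28 = 36 - 56 ≡ 21; y = λ·(28 - 21) - 28 ≡ 14. → (21, 14)
3G: (21, 14) + (28, 28). λ = (28 - 14)/(28 - 21) ≡ 14/7 mod 41. 7⁻¹ ≡ 6 (mod 41), so λ ≡ 2.
  x = λ² - 21 - 28 = 4 - 49 ≡ 37; y = λ·(21 - 37) - 14 ≡ 36. → (37, 36)
4G: (37, 36) + (28, 28). λ = (28 - 36)/(28 - 37) ≡ 33/32 mod 41. 32⁻¹ ≡ 9 (mod 41), so λ ≡ 10.
  x = λ² - 37 - 28 = 100 - 65 ≡ 35; y = λ·(37 - 35) - 36 ≡ 25. → (35, 25)
5G: (35, 25) + (28, 28). λ = (28 - 25)/(28 - 35) ≡ 3/34 mod 41. 34⁻¹ ≡ 35 (mod 41), so λ ≡ 23.
  x = λ² - 35 - 28 = 529 - 63 ≡ 15; y = λ·(35 - 15) - 25 ≡ 25. → (15, 25)
6G: (15, 25) + (28, 28). λ = (28 - 25)/(28 - 15) ≡ 3/13 mod 41. 13⁻¹ ≡ 19 (mod 41), so λ ≡ 16.
  x = λ² - 15 - 28 = 256 - 43 ≡ 8; y = λ·(15 - 8) - 25 ≡ 5. → (8, 5)
7G: (8, 5) + (28, 28). λ = (28 - 5)/(28 - 8) ≡ 23/20 mod 41. 20⁻¹ ≡ 39 (mod 41), so λ ≡ 36.
  x = λ² - 8 - 28 = 1296 - 36 ≡ 30; y = λ·(8 - 30) - 5 ≡ 23. → (30, 23)

(30, 23)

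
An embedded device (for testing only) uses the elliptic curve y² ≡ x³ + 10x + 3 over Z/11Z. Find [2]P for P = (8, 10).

(10, 5)

tangent at (8, 10): λ = (3·8² + 10)/(2·10) ≡ 4/9. 9⁻¹ ≡ 5 (mod 11) since 9·5 = 45 ≡ 1, so λ ≡ 4·5 ≡ 9.
  x = λ² - 8 - 8 = 81 - 16 ≡ 10; y = λ·(8 - 10) - 10 ≡ 5. → (10, 5)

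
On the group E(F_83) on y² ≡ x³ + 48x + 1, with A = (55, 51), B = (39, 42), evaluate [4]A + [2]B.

(78, 47)

First 4A:
Double-and-add on 4 = (100)₂. Start with A = (55, 51) for the leading 1-bit.
double: tangent at (55, 51): λ = (3·55² + 48)/(2·51) ≡ 76/19. 19⁻¹ ≡ 35 (mod 83) since 19·35 = 665 ≡ 1, so λ ≡ 76·35 ≡ 4.
  x = λ² - 55 - 55 = 16 - 110 ≡ 72; y = λ·(55 - 72) - 51 ≡ 47. → (72, 47)
double: tangent at (72, 47): λ = (3·72² + 48)/(2·47) ≡ 79/11. 11⁻¹ ≡ 68 (mod 83), so λ ≡ 79·68 ≡ 60.
  x = λ² - 72 - 72 = 3600 - 144 ≡ 53; y = λ·(72 - 53) - 47 ≡ 14. → (53, 14)
4A = (53, 14).
Next 2B:
Repeated addition: build up to 2B.
2B: tangent at (39, 42): λ = (3·39² + 48)/(2·42) ≡ 46/1. 1⁻¹ ≡ 1 (mod 83), so λ ≡ 46·1 ≡ 46.
  x = λ² - 39 - 39 = 2116 - 78 ≡ 46; y = λ·(39 - 46) - 42 ≡ 51. → (46, 51)
2B = (46, 51).
Finally 4A + 2B:
(53, 14) + (46, 51). λ = (51 - 14)/(46 - 53) ≡ 37/76 mod 83. 76⁻¹ ≡ 71 (mod 83) since 76·71 = 5396 ≡ 1, so λ ≡ 54.
  x = λ² - 53 - 46 = 2916 - 99 ≡ 78; y = λ·(53 - 78) - 14 ≡ 47. → (78, 47)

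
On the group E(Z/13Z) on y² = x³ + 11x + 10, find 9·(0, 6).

(1, 3)

Write Q = (0, 6).
Repeated addition: build up to 9Q.
2Q: tangent at (0, 6): λ = (3·0² + 11)/(2·6) ≡ 11/12. 12⁻¹ ≡ 12 (mod 13), so λ ≡ 11·12 ≡ 2.
  x = λ² - 0 - 0 = 4 - 0 ≡ 4; y = λ·(0 - 4) - 6 ≡ 12. → (4, 12)
3Q: (4, 12) + (0, 6). λ = (6 - 12)/(0 - 4) ≡ 7/9 mod 13. 9⁻¹ ≡ 3 (mod 13) since 9·3 = 27 ≡ 1, so λ ≡ 8.
  x = λ² - 4 - 0 = 64 - 4 ≡ 8; y = λ·(4 - 8) - 12 ≡ 8. → (8, 8)
4Q: (8, 8) + (0, 6). λ = (6 - 8)/(0 - 8) ≡ 11/5 mod 13. 5⁻¹ ≡ 8 (mod 13) since 5·8 = 40 ≡ 1, so λ ≡ 10.
  x = λ² - 8 - 0 = 100 - 8 ≡ 1; y = λ·(8 - 1) - 8 ≡ 10. → (1, 10)
5Q: (1, 10) + (0, 6). λ = (6 - 10)/(0 - 1) ≡ 9/12 mod 13. 12⁻¹ ≡ 12 (mod 13), so λ ≡ 4.
  x = λ² - 1 - 0 = 16 - 1 ≡ 2; y = λ·(1 - 2) - 10 ≡ 12. → (2, 12)
6Q: (2, 12) + (0, 6). λ = (6 - 12)/(0 - 2) ≡ 7/11 mod 13. 11⁻¹ ≡ 6 (mod 13), so λ ≡ 3.
  x = λ² - 2 - 0 = 9 - 2 ≡ 7; y = λ·(2 - 7) - 12 ≡ 12. → (7, 12)
7Q: (7, 12) + (0, 6). λ = (6 - 12)/(0 - 7) ≡ 7/6 mod 13. 6⁻¹ ≡ 11 (mod 13) since 6·11 = 66 ≡ 1, so λ ≡ 12.
  x = λ² - 7 - 0 = 144 - 7 ≡ 7; y = λ·(7 - 7) - 12 ≡ 1. → (7, 1)
8Q: (7, 1) + (0, 6). λ = (6 - 1)/(0 - 7) ≡ 5/6 mod 13. 6⁻¹ ≡ 11 (mod 13), so λ ≡ 3.
  x = λ² - 7 - 0 = 9 - 7 ≡ 2; y = λ·(7 - 2) - 1 ≡ 1. → (2, 1)
9Q: (2, 1) + (0, 6). λ = (6 - 1)/(0 - 2) ≡ 5/11 mod 13. 11⁻¹ ≡ 6 (mod 13) since 11·6 = 66 ≡ 1, so λ ≡ 4.
  x = λ² - 2 - 0 = 16 - 2 ≡ 1; y = λ·(2 - 1) - 1 ≡ 3. → (1, 3)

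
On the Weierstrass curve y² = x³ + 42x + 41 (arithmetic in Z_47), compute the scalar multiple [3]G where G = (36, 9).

Repeated addition: build up to 3G.
2G: tangent at (36, 9): λ = (3·36² + 42)/(2·9) ≡ 29/18. 18⁻¹ ≡ 34 (mod 47), so λ ≡ 29·34 ≡ 46.
  x = λ² - 36 - 36 = 2116 - 72 ≡ 23; y = λ·(36 - 23) - 9 ≡ 25. → (23, 25)
3G: (23, 25) + (36, 9). λ = (9 - 25)/(36 - 23) ≡ 31/13 mod 47. 13⁻¹ ≡ 29 (mod 47) since 13·29 = 377 ≡ 1, so λ ≡ 6.
  x = λ² - 23 - 36 = 36 - 59 ≡ 24; y = λ·(23 - 24) - 25 ≡ 16. → (24, 16)

(24, 16)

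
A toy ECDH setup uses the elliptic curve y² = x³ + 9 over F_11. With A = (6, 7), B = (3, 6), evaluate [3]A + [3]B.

(7, 0)

First 3A:
Repeated addition: build up to 3A.
2A: tangent at (6, 7): λ = (3·6² + 0)/(2·7) ≡ 9/3. 3⁻¹ ≡ 4 (mod 11) since 3·4 = 12 ≡ 1, so λ ≡ 9·4 ≡ 3.
  x = λ² - 6 - 6 = 9 - 12 ≡ 8; y = λ·(6 - 8) - 7 ≡ 9. → (8, 9)
3A: (8, 9) + (6, 7). λ = (7 - 9)/(6 - 8) ≡ 9/9 mod 11. 9⁻¹ ≡ 5 (mod 11), so λ ≡ 1.
  x = λ² - 8 - 6 = 1 - 14 ≡ 9; y = λ·(8 - 9) - 9 ≡ 1. → (9, 1)
3A = (9, 1).
Next 3B:
Repeated addition: build up to 3B.
2B: tangent at (3, 6): λ = (3·3² + 0)/(2·6) ≡ 5/1. 1⁻¹ ≡ 1 (mod 11), so λ ≡ 5·1 ≡ 5.
  x = λ² - 3 - 3 = 25 - 6 ≡ 8; y = λ·(3 - 8) - 6 ≡ 2. → (8, 2)
3B: (8, 2) + (3, 6). λ = (6 - 2)/(3 - 8) ≡ 4/6 mod 11. 6⁻¹ ≡ 2 (mod 11) since 6·2 = 12 ≡ 1, so λ ≡ 8.
  x = λ² - 8 - 3 = 64 - 11 ≡ 9; y = λ·(8 - 9) - 2 ≡ 1. → (9, 1)
3B = (9, 1).
Finally 3A + 3B:
tangent at (9, 1): λ = (3·9² + 0)/(2·1) ≡ 1/2. 2⁻¹ ≡ 6 (mod 11) since 2·6 = 12 ≡ 1, so λ ≡ 1·6 ≡ 6.
  x = λ² - 9 - 9 = 36 - 18 ≡ 7; y = λ·(9 - 7) - 1 ≡ 0. → (7, 0)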